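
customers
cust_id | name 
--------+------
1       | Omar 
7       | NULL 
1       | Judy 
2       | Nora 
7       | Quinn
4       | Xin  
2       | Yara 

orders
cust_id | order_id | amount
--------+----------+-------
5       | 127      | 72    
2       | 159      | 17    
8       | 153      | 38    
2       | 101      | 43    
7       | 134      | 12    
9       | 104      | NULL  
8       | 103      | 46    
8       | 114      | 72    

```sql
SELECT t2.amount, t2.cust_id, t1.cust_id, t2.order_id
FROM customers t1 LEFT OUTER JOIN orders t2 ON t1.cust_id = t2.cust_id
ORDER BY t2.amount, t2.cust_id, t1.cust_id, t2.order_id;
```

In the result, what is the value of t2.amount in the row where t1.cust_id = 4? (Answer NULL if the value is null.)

LEFT JOIN keeps every row from `customers`; unmatched rows get NULL for `orders`'s columns.
Matching on t1.cust_id = t2.cust_id.
Matched pairs: 6; unmatched t1 rows kept: 3.

NULL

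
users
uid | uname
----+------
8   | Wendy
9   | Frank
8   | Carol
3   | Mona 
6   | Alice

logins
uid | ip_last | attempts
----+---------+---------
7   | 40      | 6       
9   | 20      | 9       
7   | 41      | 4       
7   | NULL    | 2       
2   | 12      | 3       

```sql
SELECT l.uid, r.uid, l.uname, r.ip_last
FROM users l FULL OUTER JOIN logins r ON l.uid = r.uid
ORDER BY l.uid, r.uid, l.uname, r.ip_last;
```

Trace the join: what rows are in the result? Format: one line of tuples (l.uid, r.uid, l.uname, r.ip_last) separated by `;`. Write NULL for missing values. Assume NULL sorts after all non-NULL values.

(3, NULL, Mona, NULL); (6, NULL, Alice, NULL); (8, NULL, Carol, NULL); (8, NULL, Wendy, NULL); (9, 9, Frank, 20); (NULL, 2, NULL, 12); (NULL, 7, NULL, 40); (NULL, 7, NULL, 41); (NULL, 7, NULL, NULL)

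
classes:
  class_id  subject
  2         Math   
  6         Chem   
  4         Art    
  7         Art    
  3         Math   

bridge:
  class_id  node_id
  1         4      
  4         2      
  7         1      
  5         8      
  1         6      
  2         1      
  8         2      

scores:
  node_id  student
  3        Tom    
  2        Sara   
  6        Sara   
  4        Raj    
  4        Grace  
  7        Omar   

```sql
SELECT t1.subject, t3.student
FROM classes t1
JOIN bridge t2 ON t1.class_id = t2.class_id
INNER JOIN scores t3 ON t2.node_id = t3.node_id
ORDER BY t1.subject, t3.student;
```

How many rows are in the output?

Evaluate left to right. First `classes t1 INNER JOIN bridge t2` on class_id: 3 row(s).
Then INNER JOIN `scores t3` on node_id: keep only rows whose t2.node_id appears in t3.
Result: 1 row(s).

1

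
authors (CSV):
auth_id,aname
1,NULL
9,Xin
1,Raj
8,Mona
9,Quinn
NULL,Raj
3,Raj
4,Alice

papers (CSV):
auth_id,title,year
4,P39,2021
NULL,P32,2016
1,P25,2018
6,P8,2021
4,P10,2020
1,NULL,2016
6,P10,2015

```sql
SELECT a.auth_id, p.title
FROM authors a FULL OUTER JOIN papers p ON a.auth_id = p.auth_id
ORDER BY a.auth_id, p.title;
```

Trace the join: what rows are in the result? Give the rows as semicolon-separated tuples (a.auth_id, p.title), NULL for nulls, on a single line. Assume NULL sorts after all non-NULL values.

(1, P25); (1, P25); (1, NULL); (1, NULL); (3, NULL); (4, P10); (4, P39); (8, NULL); (9, NULL); (9, NULL); (NULL, P10); (NULL, P32); (NULL, P8); (NULL, NULL)

FULL OUTER JOIN keeps every row from both sides; unmatched rows get NULL for the other side's columns.
Matching on a.auth_id = p.auth_id. A NULL in a compared column never satisfies the condition.
Matched pairs: 6; unmatched a rows kept: 5; unmatched p rows kept: 3.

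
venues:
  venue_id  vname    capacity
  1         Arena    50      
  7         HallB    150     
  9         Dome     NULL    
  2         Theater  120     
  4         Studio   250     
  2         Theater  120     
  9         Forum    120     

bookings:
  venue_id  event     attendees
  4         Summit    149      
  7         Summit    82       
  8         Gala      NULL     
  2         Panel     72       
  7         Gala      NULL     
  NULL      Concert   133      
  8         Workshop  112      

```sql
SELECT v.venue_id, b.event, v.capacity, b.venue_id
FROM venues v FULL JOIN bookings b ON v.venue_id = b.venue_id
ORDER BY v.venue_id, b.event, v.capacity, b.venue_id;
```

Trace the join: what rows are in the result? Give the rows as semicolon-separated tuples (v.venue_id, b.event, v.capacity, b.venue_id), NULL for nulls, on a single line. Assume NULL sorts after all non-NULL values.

(1, NULL, 50, NULL); (2, Panel, 120, 2); (2, Panel, 120, 2); (4, Summit, 250, 4); (7, Gala, 150, 7); (7, Summit, 150, 7); (9, NULL, 120, NULL); (9, NULL, NULL, NULL); (NULL, Concert, NULL, NULL); (NULL, Gala, NULL, 8); (NULL, Workshop, NULL, 8)

FULL OUTER JOIN keeps every row from both sides; unmatched rows get NULL for the other side's columns.
Matching on v.venue_id = b.venue_id. A NULL in a compared column never satisfies the condition.
- v (venue_id=1) has no partner → padded with NULL.
- v (venue_id=7) pairs with 2 row(s) of b.
- v (venue_id=9) has no partner → padded with NULL.
- v (venue_id=2) pairs with 1 row(s) of b.
- v (venue_id=4) pairs with 1 row(s) of b.
- v (venue_id=2) pairs with 1 row(s) of b.
- v (venue_id=9) has no partner → padded with NULL.
- 3 row(s) from b found no v partner → padded with NULL.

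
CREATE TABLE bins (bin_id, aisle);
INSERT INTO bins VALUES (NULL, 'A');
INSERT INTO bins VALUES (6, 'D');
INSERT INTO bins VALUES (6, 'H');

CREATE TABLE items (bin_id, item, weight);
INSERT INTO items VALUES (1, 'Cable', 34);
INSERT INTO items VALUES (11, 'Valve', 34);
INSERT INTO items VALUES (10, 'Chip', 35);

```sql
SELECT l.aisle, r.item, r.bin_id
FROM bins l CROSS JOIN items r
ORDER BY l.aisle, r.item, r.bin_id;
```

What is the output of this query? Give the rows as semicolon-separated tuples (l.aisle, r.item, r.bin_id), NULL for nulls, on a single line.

CROSS JOIN pairs every row of `bins` with every row of `items`: 3 × 3 = 9 rows.
After projecting and ordering:
l.aisle | r.item | r.bin_id
A | Cable | 1
A | Chip | 10
A | Valve | 11
D | Cable | 1
D | Chip | 10
D | Valve | 11
H | Cable | 1
H | Chip | 10
H | Valve | 11

(A, Cable, 1); (A, Chip, 10); (A, Valve, 11); (D, Cable, 1); (D, Chip, 10); (D, Valve, 11); (H, Cable, 1); (H, Chip, 10); (H, Valve, 11)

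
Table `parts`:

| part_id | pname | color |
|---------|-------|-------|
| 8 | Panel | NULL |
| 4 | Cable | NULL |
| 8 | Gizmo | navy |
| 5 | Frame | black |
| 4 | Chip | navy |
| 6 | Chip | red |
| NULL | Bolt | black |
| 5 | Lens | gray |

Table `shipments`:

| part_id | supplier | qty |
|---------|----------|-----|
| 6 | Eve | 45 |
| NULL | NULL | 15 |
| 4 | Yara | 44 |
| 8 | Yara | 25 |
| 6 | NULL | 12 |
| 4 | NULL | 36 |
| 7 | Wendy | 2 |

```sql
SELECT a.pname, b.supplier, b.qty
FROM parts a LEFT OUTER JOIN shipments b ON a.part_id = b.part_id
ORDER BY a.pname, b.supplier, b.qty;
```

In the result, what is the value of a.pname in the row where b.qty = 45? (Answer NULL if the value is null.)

LEFT JOIN keeps every row from `parts`; unmatched rows get NULL for `shipments`'s columns.
Matching on a.part_id = b.part_id. A NULL in a compared column never satisfies the condition.
Matched pairs: 8; unmatched a rows kept: 3.

Chip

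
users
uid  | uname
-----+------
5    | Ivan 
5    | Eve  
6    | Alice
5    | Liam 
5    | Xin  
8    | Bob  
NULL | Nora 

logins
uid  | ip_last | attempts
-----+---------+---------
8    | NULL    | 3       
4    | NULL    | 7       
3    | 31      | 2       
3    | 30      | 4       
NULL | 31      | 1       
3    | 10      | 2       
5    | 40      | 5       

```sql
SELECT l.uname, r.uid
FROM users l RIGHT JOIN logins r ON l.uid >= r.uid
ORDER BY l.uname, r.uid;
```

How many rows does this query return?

32

RIGHT JOIN keeps every row from `logins`; unmatched rows get NULL for `users`'s columns.
Matching on l.uid >= r.uid. A NULL in a compared column never satisfies the condition.
Matched pairs: 31; unmatched r rows kept: 1.
Total: 31 matched + 1 padded = 32 rows.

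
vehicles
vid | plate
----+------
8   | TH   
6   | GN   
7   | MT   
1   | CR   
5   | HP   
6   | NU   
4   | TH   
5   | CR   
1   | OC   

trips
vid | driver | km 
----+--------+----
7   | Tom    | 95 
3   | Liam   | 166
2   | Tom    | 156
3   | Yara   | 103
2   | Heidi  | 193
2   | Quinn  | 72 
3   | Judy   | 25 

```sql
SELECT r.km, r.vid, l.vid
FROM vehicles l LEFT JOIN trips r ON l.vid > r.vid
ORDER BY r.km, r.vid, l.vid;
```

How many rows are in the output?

LEFT JOIN keeps every row from `vehicles`; unmatched rows get NULL for `trips`'s columns.
Matching on l.vid > r.vid.
- l[0] vid=8 → 7 match(es) in r → 7 row(s).
- l[1] vid=6 → 6 match(es) in r → 6 row(s).
- l[2] vid=7 → 6 match(es) in r → 6 row(s).
- l[3] vid=1 → no match; kept with NULLs on the r side.
- l[4] vid=5 → 6 match(es) in r → 6 row(s).
- l[5] vid=6 → 6 match(es) in r → 6 row(s).
- l[6] vid=4 → 6 match(es) in r → 6 row(s).
- l[7] vid=5 → 6 match(es) in r → 6 row(s).
- l[8] vid=1 → no match; kept with NULLs on the r side.
Total: 43 matched + 2 padded = 45 rows.

45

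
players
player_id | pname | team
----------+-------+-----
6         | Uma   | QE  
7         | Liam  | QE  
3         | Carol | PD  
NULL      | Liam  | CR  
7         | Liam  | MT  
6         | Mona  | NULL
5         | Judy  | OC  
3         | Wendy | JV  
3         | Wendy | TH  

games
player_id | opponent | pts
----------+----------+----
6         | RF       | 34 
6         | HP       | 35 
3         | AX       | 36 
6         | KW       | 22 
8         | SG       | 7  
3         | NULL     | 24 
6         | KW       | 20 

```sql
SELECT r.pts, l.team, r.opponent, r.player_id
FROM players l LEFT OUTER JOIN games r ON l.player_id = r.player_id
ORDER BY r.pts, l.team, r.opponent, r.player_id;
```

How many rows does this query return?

LEFT JOIN keeps every row from `players`; unmatched rows get NULL for `games`'s columns.
Matching on l.player_id = r.player_id. A NULL in a compared column never satisfies the condition.
Matched pairs: 14; unmatched l rows kept: 4.
Total: 14 matched + 4 padded = 18 rows.

18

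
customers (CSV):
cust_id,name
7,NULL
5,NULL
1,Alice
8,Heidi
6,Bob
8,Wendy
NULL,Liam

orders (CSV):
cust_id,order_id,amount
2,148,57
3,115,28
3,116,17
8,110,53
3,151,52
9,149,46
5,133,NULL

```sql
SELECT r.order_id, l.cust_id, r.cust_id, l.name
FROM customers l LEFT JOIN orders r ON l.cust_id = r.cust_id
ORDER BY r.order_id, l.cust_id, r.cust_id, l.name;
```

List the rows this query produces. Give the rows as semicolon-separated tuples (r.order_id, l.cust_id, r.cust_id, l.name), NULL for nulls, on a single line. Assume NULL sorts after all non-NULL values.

LEFT JOIN keeps every row from `customers`; unmatched rows get NULL for `orders`'s columns.
Matching on l.cust_id = r.cust_id. A NULL in a compared column never satisfies the condition.
- cust_id=7: no r row matches, row kept with r columns NULL.
- cust_id=5: 1 matching r row(s), so 1 row(s) emitted.
- cust_id=1: no r row matches, row kept with r columns NULL.
- cust_id=8: 1 matching r row(s), so 1 row(s) emitted.
- cust_id=6: no r row matches, row kept with r columns NULL.
- cust_id=8: 1 matching r row(s), so 1 row(s) emitted.
- cust_id=NULL: no r row matches, row kept with r columns NULL.
After projecting and ordering:
r.order_id | l.cust_id | r.cust_id | l.name
110 | 8 | 8 | Heidi
110 | 8 | 8 | Wendy
133 | 5 | 5 | NULL
NULL | 1 | NULL | Alice
NULL | 6 | NULL | Bob
NULL | 7 | NULL | NULL
NULL | NULL | NULL | Liam

(110, 8, 8, Heidi); (110, 8, 8, Wendy); (133, 5, 5, NULL); (NULL, 1, NULL, Alice); (NULL, 6, NULL, Bob); (NULL, 7, NULL, NULL); (NULL, NULL, NULL, Liam)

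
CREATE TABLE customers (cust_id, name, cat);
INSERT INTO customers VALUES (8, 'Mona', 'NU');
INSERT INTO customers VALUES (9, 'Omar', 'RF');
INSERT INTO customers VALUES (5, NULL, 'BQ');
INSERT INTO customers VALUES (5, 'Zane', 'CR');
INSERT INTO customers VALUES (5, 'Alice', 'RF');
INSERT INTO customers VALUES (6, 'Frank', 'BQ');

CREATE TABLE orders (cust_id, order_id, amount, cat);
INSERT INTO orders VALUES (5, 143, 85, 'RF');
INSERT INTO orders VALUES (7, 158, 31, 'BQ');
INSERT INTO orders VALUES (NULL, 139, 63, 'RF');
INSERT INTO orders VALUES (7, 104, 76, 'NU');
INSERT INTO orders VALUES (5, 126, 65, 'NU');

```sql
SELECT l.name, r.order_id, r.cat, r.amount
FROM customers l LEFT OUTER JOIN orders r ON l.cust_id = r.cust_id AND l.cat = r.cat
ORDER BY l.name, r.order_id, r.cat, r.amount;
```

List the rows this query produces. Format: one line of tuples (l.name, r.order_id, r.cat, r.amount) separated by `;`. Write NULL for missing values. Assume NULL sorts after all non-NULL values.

LEFT JOIN keeps every row from `customers`; unmatched rows get NULL for `orders`'s columns.
Matching on l.cust_id = r.cust_id AND l.cat = r.cat. A NULL in a compared column never satisfies the condition.
- l[0] cust_id=8, cat=NU → no match; kept with NULLs on the r side.
- l[1] cust_id=9, cat=RF → no match; kept with NULLs on the r side.
- l[2] cust_id=5, cat=BQ → no match; kept with NULLs on the r side.
- l[3] cust_id=5, cat=CR → no match; kept with NULLs on the r side.
- l[4] cust_id=5, cat=RF → 1 match(es) in r → 1 row(s).
- l[5] cust_id=6, cat=BQ → no match; kept with NULLs on the r side.
After projecting and ordering:
l.name | r.order_id | r.cat | r.amount
Alice | 143 | RF | 85
Frank | NULL | NULL | NULL
Mona | NULL | NULL | NULL
Omar | NULL | NULL | NULL
Zane | NULL | NULL | NULL
NULL | NULL | NULL | NULL

(Alice, 143, RF, 85); (Frank, NULL, NULL, NULL); (Mona, NULL, NULL, NULL); (Omar, NULL, NULL, NULL); (Zane, NULL, NULL, NULL); (NULL, NULL, NULL, NULL)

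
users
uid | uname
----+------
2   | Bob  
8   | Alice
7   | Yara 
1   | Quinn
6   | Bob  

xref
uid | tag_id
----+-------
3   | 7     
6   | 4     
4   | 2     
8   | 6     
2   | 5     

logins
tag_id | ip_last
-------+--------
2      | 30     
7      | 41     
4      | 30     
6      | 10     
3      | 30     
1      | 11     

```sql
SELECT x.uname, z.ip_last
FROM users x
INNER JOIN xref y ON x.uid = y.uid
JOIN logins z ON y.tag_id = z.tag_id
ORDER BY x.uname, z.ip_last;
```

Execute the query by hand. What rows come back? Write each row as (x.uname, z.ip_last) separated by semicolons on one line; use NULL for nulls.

Step 1 — x INNER JOIN y on uid → 3 row(s).
Then INNER JOIN `logins z` on tag_id: keep only rows whose y.tag_id appears in z.

(Alice, 10); (Bob, 30)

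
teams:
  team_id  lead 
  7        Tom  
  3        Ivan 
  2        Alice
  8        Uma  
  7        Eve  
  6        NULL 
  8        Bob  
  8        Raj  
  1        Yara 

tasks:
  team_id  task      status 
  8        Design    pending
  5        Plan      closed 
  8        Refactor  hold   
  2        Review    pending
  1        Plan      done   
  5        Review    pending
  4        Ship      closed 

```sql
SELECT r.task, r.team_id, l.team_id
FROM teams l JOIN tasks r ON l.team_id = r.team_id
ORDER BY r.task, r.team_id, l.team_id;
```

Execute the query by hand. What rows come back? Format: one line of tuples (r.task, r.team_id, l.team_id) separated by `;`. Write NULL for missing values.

(Design, 8, 8); (Design, 8, 8); (Design, 8, 8); (Plan, 1, 1); (Refactor, 8, 8); (Refactor, 8, 8); (Refactor, 8, 8); (Review, 2, 2)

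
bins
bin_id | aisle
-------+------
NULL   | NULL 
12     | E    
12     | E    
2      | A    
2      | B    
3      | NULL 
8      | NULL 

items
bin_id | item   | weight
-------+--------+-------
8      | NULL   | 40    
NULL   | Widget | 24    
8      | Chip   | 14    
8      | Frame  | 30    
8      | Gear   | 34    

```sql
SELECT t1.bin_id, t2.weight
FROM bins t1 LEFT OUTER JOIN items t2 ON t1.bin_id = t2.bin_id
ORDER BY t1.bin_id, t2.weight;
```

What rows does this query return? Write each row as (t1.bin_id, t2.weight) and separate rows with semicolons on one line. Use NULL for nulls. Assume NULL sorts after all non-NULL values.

(2, NULL); (2, NULL); (3, NULL); (8, 14); (8, 30); (8, 34); (8, 40); (12, NULL); (12, NULL); (NULL, NULL)

LEFT JOIN keeps every row from `bins`; unmatched rows get NULL for `items`'s columns.
Matching on t1.bin_id = t2.bin_id. A NULL in a compared column never satisfies the condition.
- t1 row (bin_id=NULL): no match → kept, t2 columns NULL.
- t1 row (bin_id=12): no match → kept, t2 columns NULL.
- t1 row (bin_id=12): no match → kept, t2 columns NULL.
- t1 row (bin_id=2): no match → kept, t2 columns NULL.
- t1 row (bin_id=2): no match → kept, t2 columns NULL.
- t1 row (bin_id=3): no match → kept, t2 columns NULL.
- t1 row (bin_id=8): matches 4 t2 row(s) → 4 output row(s).
After projecting and ordering:
t1.bin_id | t2.weight
2 | NULL
2 | NULL
3 | NULL
8 | 14
8 | 30
8 | 34
8 | 40
12 | NULL
12 | NULL
NULL | NULL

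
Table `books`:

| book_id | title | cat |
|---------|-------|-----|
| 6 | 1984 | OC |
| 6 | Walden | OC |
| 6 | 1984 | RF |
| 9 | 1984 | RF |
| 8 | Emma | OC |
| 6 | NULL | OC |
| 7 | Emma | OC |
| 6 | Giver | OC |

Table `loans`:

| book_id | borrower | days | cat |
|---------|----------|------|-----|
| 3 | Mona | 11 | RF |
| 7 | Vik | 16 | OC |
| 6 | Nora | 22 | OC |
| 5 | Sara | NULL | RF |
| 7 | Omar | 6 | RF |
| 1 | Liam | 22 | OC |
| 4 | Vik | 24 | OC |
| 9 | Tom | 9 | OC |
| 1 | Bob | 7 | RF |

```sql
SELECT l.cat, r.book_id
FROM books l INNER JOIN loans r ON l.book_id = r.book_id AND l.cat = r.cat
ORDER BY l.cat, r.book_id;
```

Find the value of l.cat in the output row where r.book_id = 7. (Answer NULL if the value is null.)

OC

INNER JOIN keeps only pairs where the ON condition holds.
Matching on l.book_id = r.book_id AND l.cat = r.cat.
- l (book_id=6, cat=OC) pairs with 1 row(s) of r.
- l (book_id=6, cat=OC) pairs with 1 row(s) of r.
- l (book_id=6, cat=RF) has no partner → excluded.
- l (book_id=9, cat=RF) has no partner → excluded.
- l (book_id=8, cat=OC) has no partner → excluded.
- l (book_id=6, cat=OC) pairs with 1 row(s) of r.
- l (book_id=7, cat=OC) pairs with 1 row(s) of r.
- l (book_id=6, cat=OC) pairs with 1 row(s) of r.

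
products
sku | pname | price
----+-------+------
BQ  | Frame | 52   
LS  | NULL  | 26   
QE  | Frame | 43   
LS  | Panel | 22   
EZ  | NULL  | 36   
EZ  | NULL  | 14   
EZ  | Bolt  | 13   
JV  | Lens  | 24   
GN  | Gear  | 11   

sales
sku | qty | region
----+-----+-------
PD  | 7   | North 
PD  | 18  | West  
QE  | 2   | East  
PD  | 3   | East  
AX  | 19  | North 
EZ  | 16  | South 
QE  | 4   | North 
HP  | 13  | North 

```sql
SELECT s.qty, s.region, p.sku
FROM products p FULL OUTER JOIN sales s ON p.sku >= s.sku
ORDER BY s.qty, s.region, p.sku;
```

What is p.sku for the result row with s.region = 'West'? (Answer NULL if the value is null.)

QE

FULL OUTER JOIN keeps every row from both sides; unmatched rows get NULL for the other side's columns.
Matching on p.sku >= s.sku.
- sku=BQ: 1 matching s row(s), so 1 row(s) emitted.
- sku=LS: 3 matching s row(s), so 3 row(s) emitted.
- sku=QE: 8 matching s row(s), so 8 row(s) emitted.
- sku=LS: 3 matching s row(s), so 3 row(s) emitted.
- sku=EZ: 2 matching s row(s), so 2 row(s) emitted.
- sku=EZ: 2 matching s row(s), so 2 row(s) emitted.
- sku=EZ: 2 matching s row(s), so 2 row(s) emitted.
- sku=JV: 3 matching s row(s), so 3 row(s) emitted.
- sku=GN: 2 matching s row(s), so 2 row(s) emitted.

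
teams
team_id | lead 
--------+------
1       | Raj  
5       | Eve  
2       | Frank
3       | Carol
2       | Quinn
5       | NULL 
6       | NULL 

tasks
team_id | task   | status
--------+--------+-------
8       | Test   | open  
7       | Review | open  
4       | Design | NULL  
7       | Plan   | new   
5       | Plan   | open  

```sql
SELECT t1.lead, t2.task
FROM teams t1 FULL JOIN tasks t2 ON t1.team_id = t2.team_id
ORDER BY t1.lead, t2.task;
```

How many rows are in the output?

11

FULL OUTER JOIN keeps every row from both sides; unmatched rows get NULL for the other side's columns.
Matching on t1.team_id = t2.team_id.
- t1 (team_id=1) has no partner → padded with NULL.
- t1 (team_id=5) pairs with 1 row(s) of t2.
- t1 (team_id=2) has no partner → padded with NULL.
- t1 (team_id=3) has no partner → padded with NULL.
- t1 (team_id=2) has no partner → padded with NULL.
- t1 (team_id=5) pairs with 1 row(s) of t2.
- t1 (team_id=6) has no partner → padded with NULL.
- 4 t2 row(s) had no t1 match → kept, t1 columns NULL.
Total: 2 matched + 9 padded = 11 rows.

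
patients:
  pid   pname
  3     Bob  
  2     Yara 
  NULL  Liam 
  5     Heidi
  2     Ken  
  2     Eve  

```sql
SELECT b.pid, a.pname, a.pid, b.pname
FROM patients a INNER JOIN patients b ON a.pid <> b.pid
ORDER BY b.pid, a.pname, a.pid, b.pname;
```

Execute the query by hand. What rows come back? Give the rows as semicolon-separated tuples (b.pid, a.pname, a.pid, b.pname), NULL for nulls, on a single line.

INNER JOIN keeps only pairs where the ON condition holds.
Matching on a.pid <> b.pid. A NULL in a compared column never satisfies the condition.
- a row (pid=3): matches 4 b row(s) → 4 output row(s).
- a row (pid=2): matches 2 b row(s) → 2 output row(s).
- a row (pid=NULL): no match → dropped.
- a row (pid=5): matches 4 b row(s) → 4 output row(s).
- a row (pid=2): matches 2 b row(s) → 2 output row(s).
- a row (pid=2): matches 2 b row(s) → 2 output row(s).

(2, Bob, 3, Eve); (2, Bob, 3, Ken); (2, Bob, 3, Yara); (2, Heidi, 5, Eve); (2, Heidi, 5, Ken); (2, Heidi, 5, Yara); (3, Eve, 2, Bob); (3, Heidi, 5, Bob); (3, Ken, 2, Bob); (3, Yara, 2, Bob); (5, Bob, 3, Heidi); (5, Eve, 2, Heidi); (5, Ken, 2, Heidi); (5, Yara, 2, Heidi)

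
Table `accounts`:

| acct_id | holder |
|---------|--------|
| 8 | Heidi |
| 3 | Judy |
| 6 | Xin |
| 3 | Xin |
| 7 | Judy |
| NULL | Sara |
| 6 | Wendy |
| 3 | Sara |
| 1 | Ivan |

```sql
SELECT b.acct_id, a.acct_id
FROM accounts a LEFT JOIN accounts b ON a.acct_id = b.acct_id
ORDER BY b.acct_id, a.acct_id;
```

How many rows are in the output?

LEFT JOIN keeps every row from `accounts a`; unmatched rows get NULL for `accounts b`'s columns.
Matching on a.acct_id = b.acct_id. A NULL in a compared column never satisfies the condition.
Matched pairs: 16; unmatched a rows kept: 1.
Total: 16 matched + 1 padded = 17 rows.

17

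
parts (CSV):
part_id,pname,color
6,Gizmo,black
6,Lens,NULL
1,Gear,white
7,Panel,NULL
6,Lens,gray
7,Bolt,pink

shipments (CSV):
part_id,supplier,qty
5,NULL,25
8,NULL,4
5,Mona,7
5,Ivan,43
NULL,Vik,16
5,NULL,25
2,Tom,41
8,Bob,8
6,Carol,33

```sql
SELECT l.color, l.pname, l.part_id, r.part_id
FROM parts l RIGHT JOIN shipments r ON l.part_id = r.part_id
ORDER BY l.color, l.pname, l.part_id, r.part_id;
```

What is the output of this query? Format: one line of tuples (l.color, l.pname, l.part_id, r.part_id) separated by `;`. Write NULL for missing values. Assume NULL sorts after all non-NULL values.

(black, Gizmo, 6, 6); (gray, Lens, 6, 6); (NULL, Lens, 6, 6); (NULL, NULL, NULL, 2); (NULL, NULL, NULL, 5); (NULL, NULL, NULL, 5); (NULL, NULL, NULL, 5); (NULL, NULL, NULL, 5); (NULL, NULL, NULL, 8); (NULL, NULL, NULL, 8); (NULL, NULL, NULL, NULL)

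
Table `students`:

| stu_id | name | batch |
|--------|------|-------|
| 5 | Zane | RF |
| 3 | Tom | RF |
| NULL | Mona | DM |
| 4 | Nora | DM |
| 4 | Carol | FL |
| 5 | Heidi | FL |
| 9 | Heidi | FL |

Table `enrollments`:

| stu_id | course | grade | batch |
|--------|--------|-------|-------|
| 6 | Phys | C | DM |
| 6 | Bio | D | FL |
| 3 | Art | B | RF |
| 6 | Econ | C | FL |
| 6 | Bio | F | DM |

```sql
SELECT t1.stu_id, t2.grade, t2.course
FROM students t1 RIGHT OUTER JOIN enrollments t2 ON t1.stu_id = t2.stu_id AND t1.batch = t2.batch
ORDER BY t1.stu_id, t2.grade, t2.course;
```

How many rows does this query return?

5

RIGHT JOIN keeps every row from `enrollments`; unmatched rows get NULL for `students`'s columns.
Matching on t1.stu_id = t2.stu_id AND t1.batch = t2.batch. A NULL in a compared column never satisfies the condition.
Matched pairs: 1; unmatched t2 rows kept: 4.
Total: 1 matched + 4 padded = 5 rows.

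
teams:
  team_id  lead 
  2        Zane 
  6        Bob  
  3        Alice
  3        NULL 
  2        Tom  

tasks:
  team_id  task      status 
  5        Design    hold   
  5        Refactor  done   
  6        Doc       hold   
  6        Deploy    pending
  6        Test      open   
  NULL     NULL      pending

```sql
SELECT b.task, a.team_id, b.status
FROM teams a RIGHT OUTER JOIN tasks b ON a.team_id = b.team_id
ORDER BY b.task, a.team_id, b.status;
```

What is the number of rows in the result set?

6

RIGHT JOIN keeps every row from `tasks`; unmatched rows get NULL for `teams`'s columns.
Matching on a.team_id = b.team_id. A NULL in a compared column never satisfies the condition.
Matched pairs: 3; unmatched b rows kept: 3.
Total: 3 matched + 3 padded = 6 rows.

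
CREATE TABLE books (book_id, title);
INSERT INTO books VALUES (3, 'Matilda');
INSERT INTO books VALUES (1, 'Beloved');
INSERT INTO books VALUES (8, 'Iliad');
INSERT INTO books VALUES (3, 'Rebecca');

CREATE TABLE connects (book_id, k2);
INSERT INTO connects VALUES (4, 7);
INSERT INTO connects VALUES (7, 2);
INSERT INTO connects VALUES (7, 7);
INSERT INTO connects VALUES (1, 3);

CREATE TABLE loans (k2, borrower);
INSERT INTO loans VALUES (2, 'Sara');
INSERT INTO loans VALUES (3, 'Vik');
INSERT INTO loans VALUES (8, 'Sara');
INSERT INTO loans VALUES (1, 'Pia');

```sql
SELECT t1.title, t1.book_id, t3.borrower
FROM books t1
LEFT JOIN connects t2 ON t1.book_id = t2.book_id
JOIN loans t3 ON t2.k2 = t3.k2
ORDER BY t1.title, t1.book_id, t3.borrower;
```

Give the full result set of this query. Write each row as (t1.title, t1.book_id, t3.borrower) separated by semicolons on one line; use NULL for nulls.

(Beloved, 1, Vik)

Joins associate left-to-right: books LEFT JOIN connects on book_id gives 4 intermediate row(s).
Then INNER JOIN `loans t3` on k2: keep only rows whose t2.k2 appears in t3.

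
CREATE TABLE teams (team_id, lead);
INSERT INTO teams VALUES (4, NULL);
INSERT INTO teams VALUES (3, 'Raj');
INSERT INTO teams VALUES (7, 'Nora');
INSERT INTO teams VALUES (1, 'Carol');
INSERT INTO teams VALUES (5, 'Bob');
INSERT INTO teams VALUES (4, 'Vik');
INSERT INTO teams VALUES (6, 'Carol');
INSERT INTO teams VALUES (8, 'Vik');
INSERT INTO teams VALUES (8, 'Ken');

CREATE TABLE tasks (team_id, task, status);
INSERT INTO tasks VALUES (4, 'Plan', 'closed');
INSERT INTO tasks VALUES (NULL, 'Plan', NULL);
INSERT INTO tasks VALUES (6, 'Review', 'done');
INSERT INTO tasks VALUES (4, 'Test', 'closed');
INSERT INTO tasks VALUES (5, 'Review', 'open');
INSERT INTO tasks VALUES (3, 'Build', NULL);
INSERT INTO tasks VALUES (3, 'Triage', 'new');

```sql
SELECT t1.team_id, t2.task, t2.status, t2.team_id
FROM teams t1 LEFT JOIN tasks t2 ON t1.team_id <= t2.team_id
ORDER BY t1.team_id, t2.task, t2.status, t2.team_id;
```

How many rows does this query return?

26

LEFT JOIN keeps every row from `teams`; unmatched rows get NULL for `tasks`'s columns.
Matching on t1.team_id <= t2.team_id. A NULL in a compared column never satisfies the condition.
- t1 row (team_id=4): matches 4 t2 row(s) → 4 output row(s).
- t1 row (team_id=3): matches 6 t2 row(s) → 6 output row(s).
- t1 row (team_id=7): no match → kept, t2 columns NULL.
- t1 row (team_id=1): matches 6 t2 row(s) → 6 output row(s).
- t1 row (team_id=5): matches 2 t2 row(s) → 2 output row(s).
- t1 row (team_id=4): matches 4 t2 row(s) → 4 output row(s).
- t1 row (team_id=6): matches 1 t2 row(s) → 1 output row(s).
- t1 row (team_id=8): no match → kept, t2 columns NULL.
- t1 row (team_id=8): no match → kept, t2 columns NULL.
Total: 23 matched + 3 padded = 26 rows.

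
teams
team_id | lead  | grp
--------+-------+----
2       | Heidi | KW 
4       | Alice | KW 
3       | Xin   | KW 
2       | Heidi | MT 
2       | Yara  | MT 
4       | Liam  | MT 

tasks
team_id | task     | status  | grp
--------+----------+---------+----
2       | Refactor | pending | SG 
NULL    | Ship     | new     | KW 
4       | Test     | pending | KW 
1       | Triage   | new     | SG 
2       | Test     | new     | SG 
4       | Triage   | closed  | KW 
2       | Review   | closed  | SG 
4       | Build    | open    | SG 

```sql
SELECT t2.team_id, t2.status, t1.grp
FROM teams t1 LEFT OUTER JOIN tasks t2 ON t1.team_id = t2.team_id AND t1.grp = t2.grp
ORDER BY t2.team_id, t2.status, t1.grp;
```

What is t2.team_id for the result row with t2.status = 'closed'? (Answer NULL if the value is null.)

LEFT JOIN keeps every row from `teams`; unmatched rows get NULL for `tasks`'s columns.
Matching on t1.team_id = t2.team_id AND t1.grp = t2.grp. A NULL in a compared column never satisfies the condition.
- t1 row (team_id=2, grp=KW): no match → kept, t2 columns NULL.
- t1 row (team_id=4, grp=KW): matches 2 t2 row(s) → 2 output row(s).
- t1 row (team_id=3, grp=KW): no match → kept, t2 columns NULL.
- t1 row (team_id=2, grp=MT): no match → kept, t2 columns NULL.
- t1 row (team_id=2, grp=MT): no match → kept, t2 columns NULL.
- t1 row (team_id=4, grp=MT): no match → kept, t2 columns NULL.

4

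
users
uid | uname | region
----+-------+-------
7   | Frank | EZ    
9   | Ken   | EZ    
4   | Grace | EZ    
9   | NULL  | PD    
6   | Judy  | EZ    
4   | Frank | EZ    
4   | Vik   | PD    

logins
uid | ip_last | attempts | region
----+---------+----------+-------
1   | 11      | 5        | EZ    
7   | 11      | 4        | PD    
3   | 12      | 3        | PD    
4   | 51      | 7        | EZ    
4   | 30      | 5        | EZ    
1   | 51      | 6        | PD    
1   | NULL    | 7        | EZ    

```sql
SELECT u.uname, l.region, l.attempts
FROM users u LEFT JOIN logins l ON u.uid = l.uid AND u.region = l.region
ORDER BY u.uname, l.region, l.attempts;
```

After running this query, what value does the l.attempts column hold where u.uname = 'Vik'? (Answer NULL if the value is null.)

NULL

LEFT JOIN keeps every row from `users`; unmatched rows get NULL for `logins`'s columns.
Matching on u.uid = l.uid AND u.region = l.region.
- u (uid=7, region=EZ) has no partner → padded with NULL.
- u (uid=9, region=EZ) has no partner → padded with NULL.
- u (uid=4, region=EZ) pairs with 2 row(s) of l.
- u (uid=9, region=PD) has no partner → padded with NULL.
- u (uid=6, region=EZ) has no partner → padded with NULL.
- u (uid=4, region=EZ) pairs with 2 row(s) of l.
- u (uid=4, region=PD) has no partner → padded with NULL.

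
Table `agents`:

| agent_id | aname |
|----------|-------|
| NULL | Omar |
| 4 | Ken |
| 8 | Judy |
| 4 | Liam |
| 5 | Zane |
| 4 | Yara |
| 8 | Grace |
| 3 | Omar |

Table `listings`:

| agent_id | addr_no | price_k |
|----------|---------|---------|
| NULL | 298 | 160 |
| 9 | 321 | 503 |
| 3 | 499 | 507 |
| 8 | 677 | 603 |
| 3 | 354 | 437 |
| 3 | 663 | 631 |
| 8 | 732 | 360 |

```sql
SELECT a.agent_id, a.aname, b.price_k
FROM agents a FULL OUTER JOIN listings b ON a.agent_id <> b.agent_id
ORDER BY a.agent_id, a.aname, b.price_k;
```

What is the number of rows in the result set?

37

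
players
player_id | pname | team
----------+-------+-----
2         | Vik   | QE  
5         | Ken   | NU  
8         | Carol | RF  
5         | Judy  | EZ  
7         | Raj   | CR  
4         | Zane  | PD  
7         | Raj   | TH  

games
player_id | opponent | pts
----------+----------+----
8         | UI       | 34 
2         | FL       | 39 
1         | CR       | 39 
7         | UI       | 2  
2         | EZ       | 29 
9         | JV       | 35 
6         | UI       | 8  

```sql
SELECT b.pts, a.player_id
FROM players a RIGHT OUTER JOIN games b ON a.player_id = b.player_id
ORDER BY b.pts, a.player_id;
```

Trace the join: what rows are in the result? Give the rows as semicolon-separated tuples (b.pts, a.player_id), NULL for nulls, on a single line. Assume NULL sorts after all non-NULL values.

(2, 7); (2, 7); (8, NULL); (29, 2); (34, 8); (35, NULL); (39, 2); (39, NULL)

RIGHT JOIN keeps every row from `games`; unmatched rows get NULL for `players`'s columns.
Matching on a.player_id = b.player_id.
Matched pairs: 5; unmatched b rows kept: 3.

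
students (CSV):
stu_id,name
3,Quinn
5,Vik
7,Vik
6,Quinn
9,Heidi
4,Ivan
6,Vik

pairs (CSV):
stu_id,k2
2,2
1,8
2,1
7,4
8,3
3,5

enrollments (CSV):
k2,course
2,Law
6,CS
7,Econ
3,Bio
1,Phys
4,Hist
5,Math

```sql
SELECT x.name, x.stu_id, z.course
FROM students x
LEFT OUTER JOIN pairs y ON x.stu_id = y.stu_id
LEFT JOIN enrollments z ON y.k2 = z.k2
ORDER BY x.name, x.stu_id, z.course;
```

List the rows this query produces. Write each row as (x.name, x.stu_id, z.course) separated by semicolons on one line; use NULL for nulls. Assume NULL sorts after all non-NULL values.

Evaluate left to right. First `students x LEFT JOIN pairs y` on stu_id: 7 row(s).
Then LEFT JOIN `enrollments z` on k2: each of those 7 rows is kept; rows whose y.k2 has no match in z get NULL for z's columns.

(Heidi, 9, NULL); (Ivan, 4, NULL); (Quinn, 3, Math); (Quinn, 6, NULL); (Vik, 5, NULL); (Vik, 6, NULL); (Vik, 7, Hist)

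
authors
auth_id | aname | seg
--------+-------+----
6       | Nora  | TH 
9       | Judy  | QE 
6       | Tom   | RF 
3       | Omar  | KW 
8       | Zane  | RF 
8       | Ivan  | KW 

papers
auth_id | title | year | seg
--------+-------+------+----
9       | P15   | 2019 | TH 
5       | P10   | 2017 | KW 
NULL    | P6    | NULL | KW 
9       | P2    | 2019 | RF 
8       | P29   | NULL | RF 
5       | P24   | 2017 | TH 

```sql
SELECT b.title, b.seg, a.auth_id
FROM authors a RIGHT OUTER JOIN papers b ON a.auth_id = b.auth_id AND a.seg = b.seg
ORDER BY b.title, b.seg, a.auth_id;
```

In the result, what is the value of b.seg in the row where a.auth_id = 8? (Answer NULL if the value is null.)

RF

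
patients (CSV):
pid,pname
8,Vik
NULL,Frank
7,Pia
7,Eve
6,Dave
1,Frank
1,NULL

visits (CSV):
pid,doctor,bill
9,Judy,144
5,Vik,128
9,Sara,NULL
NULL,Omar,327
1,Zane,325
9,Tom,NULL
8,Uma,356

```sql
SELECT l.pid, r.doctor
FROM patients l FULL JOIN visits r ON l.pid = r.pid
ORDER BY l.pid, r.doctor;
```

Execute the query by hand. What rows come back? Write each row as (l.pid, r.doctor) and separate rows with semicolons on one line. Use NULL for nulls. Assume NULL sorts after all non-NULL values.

(1, Zane); (1, Zane); (6, NULL); (7, NULL); (7, NULL); (8, Uma); (NULL, Judy); (NULL, Omar); (NULL, Sara); (NULL, Tom); (NULL, Vik); (NULL, NULL)

FULL OUTER JOIN keeps every row from both sides; unmatched rows get NULL for the other side's columns.
Matching on l.pid = r.pid. A NULL in a compared column never satisfies the condition.
- l (pid=8) pairs with 1 row(s) of r.
- l (pid=NULL) has no partner → padded with NULL.
- l (pid=7) has no partner → padded with NULL.
- l (pid=7) has no partner → padded with NULL.
- l (pid=6) has no partner → padded with NULL.
- l (pid=1) pairs with 1 row(s) of r.
- l (pid=1) pairs with 1 row(s) of r.
- 5 row(s) from r found no l partner → padded with NULL.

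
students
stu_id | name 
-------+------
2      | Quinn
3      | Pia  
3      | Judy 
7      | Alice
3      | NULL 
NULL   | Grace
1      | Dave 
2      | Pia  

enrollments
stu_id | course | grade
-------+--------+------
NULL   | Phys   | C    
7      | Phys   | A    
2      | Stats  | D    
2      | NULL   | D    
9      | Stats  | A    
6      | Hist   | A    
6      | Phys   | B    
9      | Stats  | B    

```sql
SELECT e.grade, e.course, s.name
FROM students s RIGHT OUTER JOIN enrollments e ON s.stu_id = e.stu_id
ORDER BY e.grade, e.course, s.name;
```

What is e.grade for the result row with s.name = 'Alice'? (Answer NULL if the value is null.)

A

RIGHT JOIN keeps every row from `enrollments`; unmatched rows get NULL for `students`'s columns.
Matching on s.stu_id = e.stu_id. A NULL in a compared column never satisfies the condition.
- stu_id=2: 2 matching e row(s), so 2 row(s) emitted.
- stu_id=3: no matching e row.
- stu_id=3: no matching e row.
- stu_id=7: 1 matching e row(s), so 1 row(s) emitted.
- stu_id=3: no matching e row.
- stu_id=NULL: no matching e row.
- stu_id=1: no matching e row.
- stu_id=2: 2 matching e row(s), so 2 row(s) emitted.
- 5 e row(s) had no s match → kept, s columns NULL.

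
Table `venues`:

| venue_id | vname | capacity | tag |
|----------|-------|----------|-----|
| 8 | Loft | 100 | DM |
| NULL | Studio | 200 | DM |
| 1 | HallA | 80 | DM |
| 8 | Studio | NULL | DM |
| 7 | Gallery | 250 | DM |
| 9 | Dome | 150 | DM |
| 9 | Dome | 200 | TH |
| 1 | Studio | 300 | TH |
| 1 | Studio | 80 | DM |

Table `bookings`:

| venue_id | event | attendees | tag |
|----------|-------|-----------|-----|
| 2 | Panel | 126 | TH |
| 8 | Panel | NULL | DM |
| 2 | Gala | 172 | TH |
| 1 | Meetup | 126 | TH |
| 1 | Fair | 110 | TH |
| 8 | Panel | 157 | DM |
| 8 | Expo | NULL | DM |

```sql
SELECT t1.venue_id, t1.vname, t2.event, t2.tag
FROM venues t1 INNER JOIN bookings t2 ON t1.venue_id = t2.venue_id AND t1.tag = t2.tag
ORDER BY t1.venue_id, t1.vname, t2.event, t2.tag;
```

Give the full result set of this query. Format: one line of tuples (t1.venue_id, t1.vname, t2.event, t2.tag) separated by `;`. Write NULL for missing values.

(1, Studio, Fair, TH); (1, Studio, Meetup, TH); (8, Loft, Expo, DM); (8, Loft, Panel, DM); (8, Loft, Panel, DM); (8, Studio, Expo, DM); (8, Studio, Panel, DM); (8, Studio, Panel, DM)

INNER JOIN keeps only pairs where the ON condition holds.
Matching on t1.venue_id = t2.venue_id AND t1.tag = t2.tag. A NULL in a compared column never satisfies the condition.
- t1[0] venue_id=8, tag=DM → 3 match(es) in t2 → 3 row(s).
- t1[1] venue_id=NULL, tag=DM → no match; dropped.
- t1[2] venue_id=1, tag=DM → no match; dropped.
- t1[3] venue_id=8, tag=DM → 3 match(es) in t2 → 3 row(s).
- t1[4] venue_id=7, tag=DM → no match; dropped.
- t1[5] venue_id=9, tag=DM → no match; dropped.
- t1[6] venue_id=9, tag=TH → no match; dropped.
- t1[7] venue_id=1, tag=TH → 2 match(es) in t2 → 2 row(s).
- t1[8] venue_id=1, tag=DM → no match; dropped.
After projecting and ordering:
t1.venue_id | t1.vname | t2.event | t2.tag
1 | Studio | Fair | TH
1 | Studio | Meetup | TH
8 | Loft | Expo | DM
8 | Loft | Panel | DM
8 | Loft | Panel | DM
8 | Studio | Expo | DM
8 | Studio | Panel | DM
8 | Studio | Panel | DM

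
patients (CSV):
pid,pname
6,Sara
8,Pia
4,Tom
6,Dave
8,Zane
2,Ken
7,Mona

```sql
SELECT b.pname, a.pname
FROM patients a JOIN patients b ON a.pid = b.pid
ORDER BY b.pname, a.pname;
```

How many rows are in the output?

11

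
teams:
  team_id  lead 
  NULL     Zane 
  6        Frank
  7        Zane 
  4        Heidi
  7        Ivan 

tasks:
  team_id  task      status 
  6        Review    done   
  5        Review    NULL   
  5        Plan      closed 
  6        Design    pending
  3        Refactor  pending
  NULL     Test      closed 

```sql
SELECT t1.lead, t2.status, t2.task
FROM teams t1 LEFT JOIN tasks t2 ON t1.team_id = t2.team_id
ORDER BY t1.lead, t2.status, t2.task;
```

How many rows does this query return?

6

LEFT JOIN keeps every row from `teams`; unmatched rows get NULL for `tasks`'s columns.
Matching on t1.team_id = t2.team_id. A NULL in a compared column never satisfies the condition.
- t1 (team_id=NULL) has no partner → padded with NULL.
- t1 (team_id=6) pairs with 2 row(s) of t2.
- t1 (team_id=7) has no partner → padded with NULL.
- t1 (team_id=4) has no partner → padded with NULL.
- t1 (team_id=7) has no partner → padded with NULL.
Total: 2 matched + 4 padded = 6 rows.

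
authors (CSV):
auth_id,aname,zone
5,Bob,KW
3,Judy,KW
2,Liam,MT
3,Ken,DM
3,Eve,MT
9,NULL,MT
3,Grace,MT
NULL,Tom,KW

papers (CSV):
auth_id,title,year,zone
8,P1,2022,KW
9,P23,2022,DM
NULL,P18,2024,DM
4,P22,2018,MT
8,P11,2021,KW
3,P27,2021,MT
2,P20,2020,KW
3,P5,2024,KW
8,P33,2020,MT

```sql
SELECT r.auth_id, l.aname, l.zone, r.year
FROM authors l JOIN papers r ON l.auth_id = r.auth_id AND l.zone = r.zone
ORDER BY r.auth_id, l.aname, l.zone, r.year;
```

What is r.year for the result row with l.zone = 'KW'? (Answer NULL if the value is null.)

INNER JOIN keeps only pairs where the ON condition holds.
Matching on l.auth_id = r.auth_id AND l.zone = r.zone. A NULL in a compared column never satisfies the condition.
- l[0] auth_id=5, zone=KW → no match; dropped.
- l[1] auth_id=3, zone=KW → 1 match(es) in r → 1 row(s).
- l[2] auth_id=2, zone=MT → no match; dropped.
- l[3] auth_id=3, zone=DM → no match; dropped.
- l[4] auth_id=3, zone=MT → 1 match(es) in r → 1 row(s).
- l[5] auth_id=9, zone=MT → no match; dropped.
- l[6] auth_id=3, zone=MT → 1 match(es) in r → 1 row(s).
- l[7] auth_id=NULL, zone=KW → no match; dropped.

2024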